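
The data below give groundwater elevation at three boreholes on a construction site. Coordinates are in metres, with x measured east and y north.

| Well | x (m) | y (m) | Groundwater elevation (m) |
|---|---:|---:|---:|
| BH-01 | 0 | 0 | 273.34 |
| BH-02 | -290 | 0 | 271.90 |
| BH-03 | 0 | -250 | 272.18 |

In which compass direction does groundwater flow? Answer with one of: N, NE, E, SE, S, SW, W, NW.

∂h/∂x = (271.90 − 273.34) / (-290 − 0) = +0.004966
∂h/∂y = (272.18 − 273.34) / (-250 − 0) = +0.004640
Flow = −∇h = (-0.004966 east, -0.004640 north), which points southwest.

SW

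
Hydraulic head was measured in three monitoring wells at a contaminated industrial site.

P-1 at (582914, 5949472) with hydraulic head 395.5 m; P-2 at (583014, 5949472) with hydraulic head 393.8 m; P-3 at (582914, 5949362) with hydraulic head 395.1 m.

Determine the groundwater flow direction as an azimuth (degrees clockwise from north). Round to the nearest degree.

∂h/∂x = (393.8 − 395.5) / (583014 − 582914) = -0.01700
∂h/∂y = (395.1 − 395.5) / (5949362 − 5949472) = +0.003636
Flow direction (−∇h) has components (+0.01700 E, -0.003636 N).
Azimuth = atan2(E, N) = atan2(+0.01700, -0.003636) = 102.1° ≈ 102°.

102°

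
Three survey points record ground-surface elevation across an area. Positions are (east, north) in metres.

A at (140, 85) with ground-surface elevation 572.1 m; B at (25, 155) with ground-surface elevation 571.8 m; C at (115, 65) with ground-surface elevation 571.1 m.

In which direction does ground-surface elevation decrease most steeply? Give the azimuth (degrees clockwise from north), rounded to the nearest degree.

With z = a·x + b·y + c and A as origin, the differences give:
  (-115)·a + 70·b = -0.3
  (-25)·a + (-20)·b = -1.0
Eliminate b (×(-20) and ×70, subtract): 4050·a = 76.00 → a = ∂z/∂x = +0.01877
Back-substitute: b = ∂z/∂y = +0.02654.
Steepest decrease is along −∇f: components (-0.01877 E, -0.02654 N).
Azimuth = atan2(-0.01877, -0.02654) = 215.3° ≈ 215°.

215°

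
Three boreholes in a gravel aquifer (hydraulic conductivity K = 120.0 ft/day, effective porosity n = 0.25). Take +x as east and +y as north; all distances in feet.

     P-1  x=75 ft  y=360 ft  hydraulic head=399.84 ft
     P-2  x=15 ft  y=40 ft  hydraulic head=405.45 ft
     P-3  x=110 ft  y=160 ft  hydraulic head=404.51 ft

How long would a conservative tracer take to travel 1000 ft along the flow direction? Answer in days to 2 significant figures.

Taking P-1 as reference: P-2−P-1 = (-60, -320, +5.61); P-3−P-1 = (35, -200, +4.67).
Determinant of the coordinate differences = (-60)·(-200) − 35·(-320) = 23200.
∂h/∂x = [(+5.61)·(-200) − (+4.67)·(-320)] / 23200 = +0.01605
∂h/∂y = [(-60)·(+4.67) − 35·(+5.61)] / 23200 = -0.02054
|∇h| = √(0.01605² + -0.02054²) = 0.02607
Seepage velocity v = K·i/n = 120.0 × 0.02607 / 0.25 = 12.51 ft/day.
t = 1000 / 12.51 = 79.94 days.

80 days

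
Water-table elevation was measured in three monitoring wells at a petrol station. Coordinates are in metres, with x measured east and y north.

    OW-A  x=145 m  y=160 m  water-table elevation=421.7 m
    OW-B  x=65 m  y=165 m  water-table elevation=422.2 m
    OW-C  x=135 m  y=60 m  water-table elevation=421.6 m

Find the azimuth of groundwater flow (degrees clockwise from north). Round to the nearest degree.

105°

With h = a·x + b·y + c and OW-A as origin, the differences give:
  (-80)·a + 5·b = +0.5
  (-10)·a + (-100)·b = -0.1
Eliminate b (×(-100) and ×5, subtract): 8050·a = -49.50 → a = ∂h/∂x = -0.006149
Back-substitute: b = ∂h/∂y = +0.001615.
Flow direction (−∇h) has components (+0.006149 E, -0.001615 N).
Azimuth = atan2(E, N) = atan2(+0.006149, -0.001615) = 104.7° ≈ 105°.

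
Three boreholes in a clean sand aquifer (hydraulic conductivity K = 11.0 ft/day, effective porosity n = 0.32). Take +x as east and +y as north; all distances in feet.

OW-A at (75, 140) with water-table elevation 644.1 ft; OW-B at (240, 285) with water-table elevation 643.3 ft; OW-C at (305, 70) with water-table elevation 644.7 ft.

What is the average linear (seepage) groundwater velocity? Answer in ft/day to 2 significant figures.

0.22 ft/day

With h = a·x + b·y + c and OW-A as origin, the differences give:
  165·a + 145·b = -0.8
  230·a + (-70)·b = +0.6
Eliminate b (×(-70) and ×145, subtract): -44900·a = -31.00 → a = ∂h/∂x = +0.0006904
Back-substitute: b = ∂h/∂y = -0.006303.
|∇h| = √(0.0006904² + -0.006303²) = 0.006341
Seepage velocity v = K·i/n = 11.0 × 0.006341 / 0.32 = 0.218 ft/day.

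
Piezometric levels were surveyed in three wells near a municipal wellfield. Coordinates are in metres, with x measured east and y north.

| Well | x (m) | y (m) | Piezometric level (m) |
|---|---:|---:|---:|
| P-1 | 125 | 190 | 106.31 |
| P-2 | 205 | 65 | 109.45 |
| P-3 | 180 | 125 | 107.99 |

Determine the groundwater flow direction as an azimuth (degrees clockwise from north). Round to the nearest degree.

With h = a·x + b·y + c and P-1 as origin, the differences give:
  80·a + (-125)·b = +3.14
  55·a + (-65)·b = +1.68
Eliminate b (×(-65) and ×(-125), subtract): 1675·a = 5.900 → a = ∂h/∂x = +0.003522
Back-substitute: b = ∂h/∂y = -0.02287.
Flow direction (−∇h) has components (-0.003522 E, +0.02287 N).
Azimuth = atan2(E, N) = atan2(-0.003522, +0.02287) = 351.2° ≈ 351°.

351°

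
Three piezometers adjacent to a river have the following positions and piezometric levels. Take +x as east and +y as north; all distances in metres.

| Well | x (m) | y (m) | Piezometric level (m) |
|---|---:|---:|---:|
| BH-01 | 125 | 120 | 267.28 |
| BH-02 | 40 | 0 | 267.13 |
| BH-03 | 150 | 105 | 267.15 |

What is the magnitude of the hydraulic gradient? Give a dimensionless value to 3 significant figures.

0.00466

Differences from BH-01: to BH-02 (Δx, Δy, Δh) = (-85, -120, -0.15); to BH-03 = (25, -15, -0.13).
Determinant of the coordinate differences = (-85)·(-15) − 25·(-120) = 4275.
∂h/∂x = [(-0.15)·(-15) − (-0.13)·(-120)] / 4275 = -0.003123
∂h/∂y = [(-85)·(-0.13) − 25·(-0.15)] / 4275 = +0.003462
|∇h| = √(-0.003123² + 0.003462²) = 0.004662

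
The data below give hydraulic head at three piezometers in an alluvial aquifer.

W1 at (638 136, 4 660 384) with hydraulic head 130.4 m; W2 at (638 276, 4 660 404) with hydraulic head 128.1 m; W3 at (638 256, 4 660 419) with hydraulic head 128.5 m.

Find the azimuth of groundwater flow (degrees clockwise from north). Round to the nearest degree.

With h = a·x + b·y + c and W1 as origin, the differences give:
  140·a + 20·b = -2.3
  120·a + 35·b = -1.9
Eliminate b (×35 and ×20, subtract): 2500·a = -42.50 → a = ∂h/∂x = -0.01700
Back-substitute: b = ∂h/∂y = +0.004000.
Flow direction (−∇h) has components (+0.01700 E, -0.004000 N).
Azimuth = atan2(E, N) = atan2(+0.01700, -0.004000) = 103.2° ≈ 103°.

103°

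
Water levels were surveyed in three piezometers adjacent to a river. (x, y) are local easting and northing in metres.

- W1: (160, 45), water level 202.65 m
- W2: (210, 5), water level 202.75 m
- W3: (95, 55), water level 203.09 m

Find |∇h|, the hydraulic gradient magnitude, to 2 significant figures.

0.016

Differences from W1: to W2 (Δx, Δy, Δh) = (50, -40, +0.10); to W3 = (-65, 10, +0.44).
Determinant of the coordinate differences = 50·10 − (-65)·(-40) = -2100.
∂h/∂x = [(+0.10)·10 − (+0.44)·(-40)] / -2100 = -0.008857
∂h/∂y = [50·(+0.44) − (-65)·(+0.10)] / -2100 = -0.01357
|∇h| = √(-0.008857² + -0.01357²) = 0.0162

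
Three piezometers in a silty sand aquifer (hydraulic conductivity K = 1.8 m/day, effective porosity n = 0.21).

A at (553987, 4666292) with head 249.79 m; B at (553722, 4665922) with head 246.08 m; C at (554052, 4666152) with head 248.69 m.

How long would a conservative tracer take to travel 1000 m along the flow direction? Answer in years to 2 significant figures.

36 years

Three-point gradient (reference A): Δ to B = (-265, -370, -3.71), Δ to C = (65, -140, -1.10).
∂h/∂x = +0.001838, ∂h/∂y = +0.008711 (det = 61150).
|∇h| = √(0.001838² + 0.008711²) = 0.008903
Seepage velocity v = K·i/n = 1.8 × 0.008903 / 0.21 = 0.07631 m/day.
t = 1000 / 0.07631 = 1.31e+04 days = 35.9 years.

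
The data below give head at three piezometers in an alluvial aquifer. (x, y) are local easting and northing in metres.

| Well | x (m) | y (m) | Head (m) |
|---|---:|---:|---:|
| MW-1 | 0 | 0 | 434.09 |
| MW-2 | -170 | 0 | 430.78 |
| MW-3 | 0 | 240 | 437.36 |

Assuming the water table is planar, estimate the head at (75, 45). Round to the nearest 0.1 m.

436.2 m

∂h/∂x = (430.78 − 434.09) / (-170 − 0) = +0.01947
∂h/∂y = (437.36 − 434.09) / (240 − 0) = +0.01363
h(75, 45) = 434.09 + (+0.01947)·(75) + (+0.01363)·(45) = 434.09 +1.460 +0.613 = 436.163 m.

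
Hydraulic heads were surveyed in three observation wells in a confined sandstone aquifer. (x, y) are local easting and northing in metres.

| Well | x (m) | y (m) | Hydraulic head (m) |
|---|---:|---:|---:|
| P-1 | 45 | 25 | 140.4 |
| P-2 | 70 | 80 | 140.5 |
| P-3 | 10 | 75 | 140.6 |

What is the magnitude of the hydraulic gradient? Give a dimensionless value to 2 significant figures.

0.0033

With h = a·x + b·y + c and P-1 as origin, the differences give:
  25·a + 55·b = +0.1
  (-35)·a + 50·b = +0.2
Eliminate b (×50 and ×55, subtract): 3175·a = -6.00 → a = ∂h/∂x = -0.001890
Back-substitute: b = ∂h/∂y = +0.002677.
|∇h| = √(-0.001890² + 0.002677²) = 0.003277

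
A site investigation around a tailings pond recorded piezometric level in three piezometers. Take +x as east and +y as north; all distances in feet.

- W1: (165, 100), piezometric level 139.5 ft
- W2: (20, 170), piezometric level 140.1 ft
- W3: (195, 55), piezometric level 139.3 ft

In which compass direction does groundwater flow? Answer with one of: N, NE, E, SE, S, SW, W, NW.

With h = a·x + b·y + c and W1 as origin, the differences give:
  (-145)·a + 70·b = +0.6
  30·a + (-45)·b = -0.2
Eliminate b (×(-45) and ×70, subtract): 4425·a = -13.00 → a = ∂h/∂x = -0.002938
Back-substitute: b = ∂h/∂y = +0.002486.
Flow = −∇h = (+0.002938 east, -0.002486 north), which points southeast.

SE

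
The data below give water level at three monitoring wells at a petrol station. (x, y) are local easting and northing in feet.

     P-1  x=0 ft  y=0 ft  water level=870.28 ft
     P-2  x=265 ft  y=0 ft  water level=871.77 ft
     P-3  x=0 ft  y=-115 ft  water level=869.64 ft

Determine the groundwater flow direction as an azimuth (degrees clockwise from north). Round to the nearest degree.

225°

∂h/∂x = (871.77 − 870.28) / (265 − 0) = +0.005623
∂h/∂y = (869.64 − 870.28) / (-115 − 0) = +0.005565
Flow direction (−∇h) has components (-0.005623 E, -0.005565 N).
Azimuth = atan2(E, N) = atan2(-0.005623, -0.005565) = 225.3° ≈ 225°.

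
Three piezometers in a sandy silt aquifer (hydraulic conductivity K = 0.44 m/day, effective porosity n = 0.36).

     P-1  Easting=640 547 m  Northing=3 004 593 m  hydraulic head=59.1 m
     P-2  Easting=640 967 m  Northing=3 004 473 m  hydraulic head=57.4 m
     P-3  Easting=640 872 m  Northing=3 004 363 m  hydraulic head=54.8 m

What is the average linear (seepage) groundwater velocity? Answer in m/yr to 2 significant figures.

9.8 m/yr

Differences from P-1: to P-2 (Δx, Δy, Δh) = (420, -120, -1.7); to P-3 = (325, -230, -4.3).
Determinant of the coordinate differences = 420·(-230) − 325·(-120) = -57600.
∂h/∂x = [(-1.7)·(-230) − (-4.3)·(-120)] / -57600 = +0.002170
∂h/∂y = [420·(-4.3) − 325·(-1.7)] / -57600 = +0.02176
|∇h| = √(0.002170² + 0.02176²) = 0.02187
Seepage velocity v = K·i/n = 0.44 × 0.02187 / 0.36 = 0.02673 m/day = 9.763 m/yr.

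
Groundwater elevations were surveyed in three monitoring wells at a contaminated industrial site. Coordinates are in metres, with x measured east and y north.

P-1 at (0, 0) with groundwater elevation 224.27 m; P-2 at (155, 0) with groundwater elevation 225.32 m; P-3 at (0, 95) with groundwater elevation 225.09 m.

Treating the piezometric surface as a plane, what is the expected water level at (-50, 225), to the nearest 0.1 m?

∂h/∂x = (225.32 − 224.27) / (155 − 0) = +0.006774
∂h/∂y = (225.09 − 224.27) / (95 − 0) = +0.008632
h(-50, 225) = 224.27 + (+0.006774)·(-50) + (+0.008632)·(225) = 224.27 -0.339 +1.942 = 225.873 m.

225.9 m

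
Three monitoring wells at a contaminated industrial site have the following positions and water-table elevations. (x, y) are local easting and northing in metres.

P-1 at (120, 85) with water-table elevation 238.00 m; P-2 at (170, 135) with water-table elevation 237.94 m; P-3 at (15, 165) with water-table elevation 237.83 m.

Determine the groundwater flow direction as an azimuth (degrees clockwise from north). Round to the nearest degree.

346°

Taking P-1 as reference: P-2−P-1 = (50, 50, -0.06); P-3−P-1 = (-105, 80, -0.17).
Determinant of the coordinate differences = 50·80 − (-105)·50 = 9250.
∂h/∂x = [(-0.06)·80 − (-0.17)·50] / 9250 = +0.0004000
∂h/∂y = [50·(-0.17) − (-105)·(-0.06)] / 9250 = -0.001600
Flow direction (−∇h) has components (-0.0004000 E, +0.001600 N).
Azimuth = atan2(E, N) = atan2(-0.0004000, +0.001600) = 346.0° ≈ 346°.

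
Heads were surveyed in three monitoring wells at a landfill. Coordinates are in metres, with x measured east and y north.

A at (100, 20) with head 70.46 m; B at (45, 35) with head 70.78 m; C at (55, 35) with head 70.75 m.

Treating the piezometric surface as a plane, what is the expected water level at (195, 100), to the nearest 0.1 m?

71.0 m

Differences from A: to B (Δx, Δy, Δh) = (-55, 15, +0.32); to C = (-45, 15, +0.29).
Solve a·Δx + b·Δy = Δh: det = (-55)·15 − (-45)·15 = -150.
∂h/∂x = [(+0.32)·15 − (+0.29)·15] / -150 = -0.003000
∂h/∂y = [(-55)·(+0.29) − (-45)·(+0.32)] / -150 = +0.01033
h(195, 100) = 70.46 + (-0.003000)·(95) + (+0.01033)·(80) = 70.46 -0.285 +0.827 = 71.002 m.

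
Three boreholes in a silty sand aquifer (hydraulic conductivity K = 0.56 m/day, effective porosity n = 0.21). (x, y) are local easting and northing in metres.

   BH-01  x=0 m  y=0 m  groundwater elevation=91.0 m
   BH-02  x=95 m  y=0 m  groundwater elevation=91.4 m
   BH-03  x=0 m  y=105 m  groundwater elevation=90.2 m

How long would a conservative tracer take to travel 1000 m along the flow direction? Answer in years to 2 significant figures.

120 years

∂h/∂x = (91.4 − 91.0) / (95 − 0) = +0.004211
∂h/∂y = (90.2 − 91.0) / (105 − 0) = -0.007619
|∇h| = √(0.004211² + -0.007619²) = 0.008705
Seepage velocity v = K·i/n = 0.56 × 0.008705 / 0.21 = 0.02321 m/day.
t = 1000 / 0.02321 = 4.308e+04 days = 118 years.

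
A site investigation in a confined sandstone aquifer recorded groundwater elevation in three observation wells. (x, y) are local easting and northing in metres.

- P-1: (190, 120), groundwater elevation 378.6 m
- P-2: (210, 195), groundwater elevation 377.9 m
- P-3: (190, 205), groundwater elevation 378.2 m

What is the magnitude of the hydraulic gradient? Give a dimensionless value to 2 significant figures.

With h = a·x + b·y + c and P-1 as origin, the differences give:
  20·a + 75·b = -0.7
  0·a + 85·b = -0.4
Eliminate b (×85 and ×75, subtract): 1700·a = -29.50 → a = ∂h/∂x = -0.01735
Back-substitute: b = ∂h/∂y = -0.004706.
|∇h| = √(-0.01735² + -0.004706²) = 0.01798

0.018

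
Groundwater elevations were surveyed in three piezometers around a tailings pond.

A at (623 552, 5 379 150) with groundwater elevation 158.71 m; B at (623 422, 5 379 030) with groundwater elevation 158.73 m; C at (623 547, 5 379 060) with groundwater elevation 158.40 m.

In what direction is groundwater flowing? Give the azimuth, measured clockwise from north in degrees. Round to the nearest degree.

136°

With h = a·x + b·y + c and A as origin, the differences give:
  (-130)·a + (-120)·b = +0.02
  (-5)·a + (-90)·b = -0.31
Eliminate b (×(-90) and ×(-120), subtract): 11100·a = -39.000 → a = ∂h/∂x = -0.003514
Back-substitute: b = ∂h/∂y = +0.003640.
Flow direction (−∇h) has components (+0.003514 E, -0.003640 N).
Azimuth = atan2(E, N) = atan2(+0.003514, -0.003640) = 136.0° ≈ 136°.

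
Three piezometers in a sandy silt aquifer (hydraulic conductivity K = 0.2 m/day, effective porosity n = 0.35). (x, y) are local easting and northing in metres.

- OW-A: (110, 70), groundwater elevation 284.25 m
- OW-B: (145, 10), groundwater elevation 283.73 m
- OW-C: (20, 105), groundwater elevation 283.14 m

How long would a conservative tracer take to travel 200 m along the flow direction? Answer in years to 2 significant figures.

Differences from OW-A: to OW-B (Δx, Δy, Δh) = (35, -60, -0.52); to OW-C = (-90, 35, -1.11).
Solve a·Δx + b·Δy = Δh: det = 35·35 − (-90)·(-60) = -4175.
∂h/∂x = [(-0.52)·35 − (-1.11)·(-60)] / -4175 = +0.02031
∂h/∂y = [35·(-1.11) − (-90)·(-0.52)] / -4175 = +0.02051
|∇h| = √(0.02031² + 0.02051²) = 0.02886
Seepage velocity v = K·i/n = 0.2 × 0.02886 / 0.35 = 0.01649 m/day.
t = 200 / 0.01649 = 1.213e+04 days = 33.2 years.

33 years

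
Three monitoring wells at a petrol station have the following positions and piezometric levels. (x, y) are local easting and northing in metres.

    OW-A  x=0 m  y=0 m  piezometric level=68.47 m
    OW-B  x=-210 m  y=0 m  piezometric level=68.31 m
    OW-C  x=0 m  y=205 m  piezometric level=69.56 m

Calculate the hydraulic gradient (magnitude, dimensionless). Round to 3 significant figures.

0.00537

∂h/∂x = (68.31 − 68.47) / (-210 − 0) = +0.0007619
∂h/∂y = (69.56 − 68.47) / (205 − 0) = +0.005317
|∇h| = √(0.0007619² + 0.005317²) = 0.005371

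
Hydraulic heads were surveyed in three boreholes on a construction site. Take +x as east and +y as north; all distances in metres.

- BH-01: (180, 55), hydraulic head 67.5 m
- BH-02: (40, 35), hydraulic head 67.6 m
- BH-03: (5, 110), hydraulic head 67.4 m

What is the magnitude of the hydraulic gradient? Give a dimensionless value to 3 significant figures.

Taking BH-01 as reference: BH-02−BH-01 = (-140, -20, +0.1); BH-03−BH-01 = (-175, 55, -0.1).
Determinant of the coordinate differences = (-140)·55 − (-175)·(-20) = -11200.
∂h/∂x = [(+0.1)·55 − (-0.1)·(-20)] / -11200 = -0.0003125
∂h/∂y = [(-140)·(-0.1) − (-175)·(+0.1)] / -11200 = -0.002812
|∇h| = √(-0.0003125² + -0.002812²) = 0.002829

0.00283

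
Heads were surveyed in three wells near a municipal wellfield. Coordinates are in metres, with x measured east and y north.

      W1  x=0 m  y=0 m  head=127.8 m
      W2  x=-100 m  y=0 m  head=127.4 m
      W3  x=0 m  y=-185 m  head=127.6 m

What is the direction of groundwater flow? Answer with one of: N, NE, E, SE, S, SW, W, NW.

W

∂h/∂x = (127.4 − 127.8) / (-100 − 0) = +0.004000
∂h/∂y = (127.6 − 127.8) / (-185 − 0) = +0.001081
Flow = −∇h = (-0.004000 east, -0.001081 north), which points west.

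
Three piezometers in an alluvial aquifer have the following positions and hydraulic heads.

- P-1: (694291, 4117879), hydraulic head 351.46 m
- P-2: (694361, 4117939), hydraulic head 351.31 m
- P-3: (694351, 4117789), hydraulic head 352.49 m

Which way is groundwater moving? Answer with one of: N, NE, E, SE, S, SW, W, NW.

Taking P-1 as reference: P-2−P-1 = (70, 60, -0.15); P-3−P-1 = (60, -90, +1.03).
Solve a·Δx + b·Δy = Δh: det = 70·(-90) − 60·60 = -9900.
∂h/∂x = [(-0.15)·(-90) − (+1.03)·60] / -9900 = +0.004879
∂h/∂y = [70·(+1.03) − 60·(-0.15)] / -9900 = -0.008192
Flow = −∇h = (-0.004879 east, +0.008192 north), which points northwest.

NW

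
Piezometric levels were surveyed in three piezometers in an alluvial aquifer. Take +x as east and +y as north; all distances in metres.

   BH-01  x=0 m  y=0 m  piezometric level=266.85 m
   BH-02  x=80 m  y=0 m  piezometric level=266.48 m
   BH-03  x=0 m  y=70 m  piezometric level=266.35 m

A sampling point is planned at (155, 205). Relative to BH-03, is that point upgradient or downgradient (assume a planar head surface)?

downgradient

∂h/∂x = (266.48 − 266.85) / (80 − 0) = -0.004625
∂h/∂y = (266.35 − 266.85) / (70 − 0) = -0.007143
Head at (155, 205) = 266.85 + (-0.004625)·(155) + (-0.007143)·(205) = 264.67 m.
That is lower than the 266.35 m at BH-03, so the point is downgradient.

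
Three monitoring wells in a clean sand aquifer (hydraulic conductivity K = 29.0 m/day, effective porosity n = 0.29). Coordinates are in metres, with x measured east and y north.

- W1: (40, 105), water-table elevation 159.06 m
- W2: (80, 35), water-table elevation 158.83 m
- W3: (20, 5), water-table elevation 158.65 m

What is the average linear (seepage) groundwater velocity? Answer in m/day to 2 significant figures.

0.40 m/day

With h = a·x + b·y + c and W1 as origin, the differences give:
  40·a + (-70)·b = -0.23
  (-20)·a + (-100)·b = -0.41
Eliminate b (×(-100) and ×(-70), subtract): -5400·a = -5.700 → a = ∂h/∂x = +0.001056
Back-substitute: b = ∂h/∂y = +0.003889.
|∇h| = √(0.001056² + 0.003889²) = 0.00403
Seepage velocity v = K·i/n = 29.0 × 0.00403 / 0.29 = 0.403 m/day.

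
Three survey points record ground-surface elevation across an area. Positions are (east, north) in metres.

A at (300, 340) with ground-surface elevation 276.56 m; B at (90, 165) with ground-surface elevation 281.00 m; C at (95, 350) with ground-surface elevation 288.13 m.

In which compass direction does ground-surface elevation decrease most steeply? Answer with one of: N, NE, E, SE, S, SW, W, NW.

Differences from A: to B (Δx, Δy, Δh) = (-210, -175, +4.44); to C = (-205, 10, +11.57).
Determinant of the coordinate differences = (-210)·10 − (-205)·(-175) = -37975.
∂z/∂x = [(+4.44)·10 − (+11.57)·(-175)] / -37975 = -0.05449
∂z/∂y = [(-210)·(+11.57) − (-205)·(+4.44)] / -37975 = +0.04001
Steepest decrease is along −∇f = (+0.05449 E, -0.04001 N) → southeast.

SE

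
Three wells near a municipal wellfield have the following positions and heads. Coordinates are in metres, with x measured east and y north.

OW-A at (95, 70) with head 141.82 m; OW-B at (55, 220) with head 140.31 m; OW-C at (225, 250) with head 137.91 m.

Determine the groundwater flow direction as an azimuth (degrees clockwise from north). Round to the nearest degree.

042°

Taking OW-A as reference: OW-B−OW-A = (-40, 150, -1.51); OW-C−OW-A = (130, 180, -3.91).
Solve a·Δx + b·Δy = Δh: det = (-40)·180 − 130·150 = -26700.
∂h/∂x = [(-1.51)·180 − (-3.91)·150] / -26700 = -0.01179
∂h/∂y = [(-40)·(-3.91) − 130·(-1.51)] / -26700 = -0.01321
Flow direction (−∇h) has components (+0.01179 E, +0.01321 N).
Azimuth = atan2(E, N) = atan2(+0.01179, +0.01321) = 41.7° ≈ 042°.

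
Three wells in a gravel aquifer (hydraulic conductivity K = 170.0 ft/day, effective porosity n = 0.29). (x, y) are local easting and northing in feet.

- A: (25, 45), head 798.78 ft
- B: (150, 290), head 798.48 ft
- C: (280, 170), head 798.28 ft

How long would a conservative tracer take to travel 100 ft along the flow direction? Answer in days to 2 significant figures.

93 days

Differences from A: to B (Δx, Δy, Δh) = (125, 245, -0.30); to C = (255, 125, -0.50).
Solve a·Δx + b·Δy = Δh: det = 125·125 − 255·245 = -46850.
∂h/∂x = [(-0.30)·125 − (-0.50)·245] / -46850 = -0.001814
∂h/∂y = [125·(-0.50) − 255·(-0.30)] / -46850 = -0.0002988
|∇h| = √(-0.001814² + -0.0002988²) = 0.001838
Seepage velocity v = K·i/n = 170.0 × 0.001838 / 0.29 = 1.077 ft/day.
t = 100 / 1.077 = 92.85 days.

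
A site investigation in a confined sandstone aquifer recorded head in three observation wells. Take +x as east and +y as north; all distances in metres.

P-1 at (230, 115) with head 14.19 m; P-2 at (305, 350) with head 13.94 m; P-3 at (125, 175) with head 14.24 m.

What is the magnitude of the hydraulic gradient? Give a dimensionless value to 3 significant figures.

0.00120

With h = a·x + b·y + c and P-1 as origin, the differences give:
  75·a + 235·b = -0.25
  (-105)·a + 60·b = +0.05
Eliminate b (×60 and ×235, subtract): 29175·a = -26.750 → a = ∂h/∂x = -0.0009169
Back-substitute: b = ∂h/∂y = -0.0007712.
|∇h| = √(-0.0009169² + -0.0007712²) = 0.001198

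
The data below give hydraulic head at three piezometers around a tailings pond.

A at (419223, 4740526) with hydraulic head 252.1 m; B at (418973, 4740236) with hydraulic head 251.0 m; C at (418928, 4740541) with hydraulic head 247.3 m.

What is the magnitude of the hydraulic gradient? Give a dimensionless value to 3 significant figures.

0.0186

Differences from A: to B (Δx, Δy, Δh) = (-250, -290, -1.1); to C = (-295, 15, -4.8).
Determinant of the coordinate differences = (-250)·15 − (-295)·(-290) = -89300.
∂h/∂x = [(-1.1)·15 − (-4.8)·(-290)] / -89300 = +0.01577
∂h/∂y = [(-250)·(-4.8) − (-295)·(-1.1)] / -89300 = -0.009804
|∇h| = √(0.01577² + -0.009804²) = 0.01857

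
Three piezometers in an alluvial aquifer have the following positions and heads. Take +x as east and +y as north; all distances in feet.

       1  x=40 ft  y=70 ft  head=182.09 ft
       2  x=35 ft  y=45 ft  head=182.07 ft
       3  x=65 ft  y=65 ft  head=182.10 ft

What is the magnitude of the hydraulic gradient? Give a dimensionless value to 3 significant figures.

0.000877

Differences from 1: to 2 (Δx, Δy, Δh) = (-5, -25, -0.02); to 3 = (25, -5, +0.01).
Determinant of the coordinate differences = (-5)·(-5) − 25·(-25) = 650.
∂h/∂x = [(-0.02)·(-5) − (+0.01)·(-25)] / 650 = +0.0005385
∂h/∂y = [(-5)·(+0.01) − 25·(-0.02)] / 650 = +0.0006923
|∇h| = √(0.0005385² + 0.0006923²) = 0.0008771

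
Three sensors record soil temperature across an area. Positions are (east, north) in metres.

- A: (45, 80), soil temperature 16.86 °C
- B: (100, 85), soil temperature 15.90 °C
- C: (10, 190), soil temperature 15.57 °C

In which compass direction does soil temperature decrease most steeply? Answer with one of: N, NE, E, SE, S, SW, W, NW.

Differences from A: to B (Δx, Δy, Δh) = (55, 5, -0.96); to C = (-35, 110, -1.29).
Solve a·Δx + b·Δy = ΔT: det = 55·110 − (-35)·5 = 6225.
∂T/∂x = [(-0.96)·110 − (-1.29)·5] / 6225 = -0.01593
∂T/∂y = [55·(-1.29) − (-35)·(-0.96)] / 6225 = -0.01680
Steepest decrease is along −∇f = (+0.01593 E, +0.01680 N) → northeast.

NE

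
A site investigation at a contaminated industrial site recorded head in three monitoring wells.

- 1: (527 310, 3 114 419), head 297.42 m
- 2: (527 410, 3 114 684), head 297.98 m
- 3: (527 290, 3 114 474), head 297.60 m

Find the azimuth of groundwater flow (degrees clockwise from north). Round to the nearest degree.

150°

Differences from 1: to 2 (Δx, Δy, Δh) = (100, 265, +0.56); to 3 = (-20, 55, +0.18).
Determinant of the coordinate differences = 100·55 − (-20)·265 = 10800.
∂h/∂x = [(+0.56)·55 − (+0.18)·265] / 10800 = -0.001565
∂h/∂y = [100·(+0.18) − (-20)·(+0.56)] / 10800 = +0.002704
Flow direction (−∇h) has components (+0.001565 E, -0.002704 N).
Azimuth = atan2(E, N) = atan2(+0.001565, -0.002704) = 149.9° ≈ 150°.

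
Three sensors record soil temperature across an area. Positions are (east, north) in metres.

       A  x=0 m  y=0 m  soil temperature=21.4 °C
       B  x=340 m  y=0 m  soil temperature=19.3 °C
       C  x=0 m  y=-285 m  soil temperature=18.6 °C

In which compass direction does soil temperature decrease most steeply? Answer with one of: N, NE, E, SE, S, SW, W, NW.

SE

∂T/∂x = (19.3 − 21.4) / (340 − 0) = -0.006176
∂T/∂y = (18.6 − 21.4) / (-285 − 0) = +0.009825
Steepest decrease is along −∇f = (+0.006176 E, -0.009825 N) → southeast.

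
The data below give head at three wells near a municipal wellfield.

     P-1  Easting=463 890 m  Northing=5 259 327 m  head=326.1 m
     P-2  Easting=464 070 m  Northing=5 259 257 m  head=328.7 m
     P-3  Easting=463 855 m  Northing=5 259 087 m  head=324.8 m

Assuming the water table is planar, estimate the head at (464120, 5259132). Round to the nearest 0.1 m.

329.1 m

Taking P-1 as reference: P-2−P-1 = (180, -70, +2.6); P-3−P-1 = (-35, -240, -1.3).
Determinant of the coordinate differences = 180·(-240) − (-35)·(-70) = -45650.
∂h/∂x = [(+2.6)·(-240) − (-1.3)·(-70)] / -45650 = +0.01566
∂h/∂y = [180·(-1.3) − (-35)·(+2.6)] / -45650 = +0.003133
h(464120, 5259132) = 326.1 + (+0.01566)·(230) + (+0.003133)·(-195) = 326.1 +3.602 -0.611 = 329.092 m.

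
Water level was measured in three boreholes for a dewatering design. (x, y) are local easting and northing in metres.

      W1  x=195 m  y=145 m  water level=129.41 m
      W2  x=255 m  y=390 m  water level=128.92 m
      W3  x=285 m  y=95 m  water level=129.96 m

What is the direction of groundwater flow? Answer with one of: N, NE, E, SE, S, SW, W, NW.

Taking W1 as reference: W2−W1 = (60, 245, -0.49); W3−W1 = (90, -50, +0.55).
Solve a·Δx + b·Δy = Δh: det = 60·(-50) − 90·245 = -25050.
∂h/∂x = [(-0.49)·(-50) − (+0.55)·245] / -25050 = +0.004401
∂h/∂y = [60·(+0.55) − 90·(-0.49)] / -25050 = -0.003078
Flow = −∇h = (-0.004401 east, +0.003078 north), which points northwest.

NW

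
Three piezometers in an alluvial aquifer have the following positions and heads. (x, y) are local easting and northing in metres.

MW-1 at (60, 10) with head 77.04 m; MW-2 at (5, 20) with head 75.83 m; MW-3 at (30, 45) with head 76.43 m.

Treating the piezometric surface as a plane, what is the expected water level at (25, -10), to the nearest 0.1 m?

Three-point gradient (reference MW-1): Δ to MW-2 = (-55, 10, -1.21), Δ to MW-3 = (-30, 35, -0.61).
∂h/∂x = +0.02231, ∂h/∂y = +0.001692 (det = -1625).
h(25, -10) = 77.04 + (+0.02231)·(-35) + (+0.001692)·(-20) = 77.04 -0.781 -0.034 = 76.225 m.

76.2 m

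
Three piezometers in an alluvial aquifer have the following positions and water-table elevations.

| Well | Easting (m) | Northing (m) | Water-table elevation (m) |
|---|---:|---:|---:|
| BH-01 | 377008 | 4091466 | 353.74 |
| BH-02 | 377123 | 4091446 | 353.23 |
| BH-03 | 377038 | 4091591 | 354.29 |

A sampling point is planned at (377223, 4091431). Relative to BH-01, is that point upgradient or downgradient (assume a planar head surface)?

Differences from BH-01: to BH-02 (Δx, Δy, Δh) = (115, -20, -0.51); to BH-03 = (30, 125, +0.55).
Solve a·Δx + b·Δy = Δh: det = 115·125 − 30·(-20) = 14975.
∂h/∂x = [(-0.51)·125 − (+0.55)·(-20)] / 14975 = -0.003523
∂h/∂y = [115·(+0.55) − 30·(-0.51)] / 14975 = +0.005245
Head at (377223, 4091431) = 353.74 + (-0.003523)·(215) + (+0.005245)·(-35) = 352.80 m.
That is lower than the 353.74 m at BH-01, so the point is downgradient.

downgradient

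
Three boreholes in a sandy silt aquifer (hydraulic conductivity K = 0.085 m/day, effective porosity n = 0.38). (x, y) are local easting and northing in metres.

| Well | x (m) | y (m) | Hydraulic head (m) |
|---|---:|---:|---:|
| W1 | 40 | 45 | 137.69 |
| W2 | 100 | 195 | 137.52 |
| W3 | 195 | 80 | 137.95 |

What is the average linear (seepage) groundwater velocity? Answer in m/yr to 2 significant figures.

0.24 m/yr

With h = a·x + b·y + c and W1 as origin, the differences give:
  60·a + 150·b = -0.17
  155·a + 35·b = +0.26
Eliminate b (×35 and ×150, subtract): -21150·a = -44.950 → a = ∂h/∂x = +0.002125
Back-substitute: b = ∂h/∂y = -0.001983.
|∇h| = √(0.002125² + -0.001983²) = 0.002907
Seepage velocity v = K·i/n = 0.085 × 0.002907 / 0.38 = 0.0006503 m/day = 0.2375 m/yr.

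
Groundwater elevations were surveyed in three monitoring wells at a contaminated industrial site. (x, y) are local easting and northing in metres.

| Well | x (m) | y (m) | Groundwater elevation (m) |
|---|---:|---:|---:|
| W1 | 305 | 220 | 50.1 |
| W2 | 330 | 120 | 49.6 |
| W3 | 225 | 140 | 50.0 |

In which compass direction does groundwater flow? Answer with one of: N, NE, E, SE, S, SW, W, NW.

Three-point gradient (reference W1): Δ to W2 = (25, -100, -0.5), Δ to W3 = (-80, -80, -0.1).
∂h/∂x = -0.003000, ∂h/∂y = +0.004250 (det = -10000).
Flow = −∇h = (+0.003000 east, -0.004250 north), which points southeast.

SE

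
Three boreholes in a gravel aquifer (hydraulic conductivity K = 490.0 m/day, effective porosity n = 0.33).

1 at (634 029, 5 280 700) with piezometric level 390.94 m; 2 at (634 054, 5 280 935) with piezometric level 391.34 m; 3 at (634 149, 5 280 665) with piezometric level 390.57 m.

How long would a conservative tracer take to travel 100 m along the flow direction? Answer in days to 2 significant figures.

21 days

Taking 1 as reference: 2−1 = (25, 235, +0.40); 3−1 = (120, -35, -0.37).
Solve a·Δx + b·Δy = Δh: det = 25·(-35) − 120·235 = -29075.
∂h/∂x = [(+0.40)·(-35) − (-0.37)·235] / -29075 = -0.002509
∂h/∂y = [25·(-0.37) − 120·(+0.40)] / -29075 = +0.001969
|∇h| = √(-0.002509² + 0.001969²) = 0.003189
Seepage velocity v = K·i/n = 490.0 × 0.003189 / 0.33 = 4.735 m/day.
t = 100 / 4.735 = 21.12 days.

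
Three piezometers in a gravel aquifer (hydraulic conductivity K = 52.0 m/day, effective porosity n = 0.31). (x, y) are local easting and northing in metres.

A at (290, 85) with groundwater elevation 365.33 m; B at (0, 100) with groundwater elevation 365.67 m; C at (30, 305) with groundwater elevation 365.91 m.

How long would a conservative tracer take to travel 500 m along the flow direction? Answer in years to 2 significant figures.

4.7 years

Differences from A: to B (Δx, Δy, Δh) = (-290, 15, +0.34); to C = (-260, 220, +0.58).
Solve a·Δx + b·Δy = Δh: det = (-290)·220 − (-260)·15 = -59900.
∂h/∂x = [(+0.34)·220 − (+0.58)·15] / -59900 = -0.001104
∂h/∂y = [(-290)·(+0.58) − (-260)·(+0.34)] / -59900 = +0.001332
|∇h| = √(-0.001104² + 0.001332²) = 0.00173
Seepage velocity v = K·i/n = 52.0 × 0.00173 / 0.31 = 0.2902 m/day.
t = 500 / 0.2902 = 1723 days = 4.72 years.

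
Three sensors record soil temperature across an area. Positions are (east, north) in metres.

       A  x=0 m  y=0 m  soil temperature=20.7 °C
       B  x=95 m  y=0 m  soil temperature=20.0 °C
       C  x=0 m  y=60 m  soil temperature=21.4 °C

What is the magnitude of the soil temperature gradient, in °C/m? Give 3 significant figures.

0.0138 °C/m

∂T/∂x = (20.0 − 20.7) / (95 − 0) = -0.007368
∂T/∂y = (21.4 − 20.7) / (60 − 0) = +0.01167
|∇f| = √(-0.007368² + 0.01167²) = 0.0138 °C/m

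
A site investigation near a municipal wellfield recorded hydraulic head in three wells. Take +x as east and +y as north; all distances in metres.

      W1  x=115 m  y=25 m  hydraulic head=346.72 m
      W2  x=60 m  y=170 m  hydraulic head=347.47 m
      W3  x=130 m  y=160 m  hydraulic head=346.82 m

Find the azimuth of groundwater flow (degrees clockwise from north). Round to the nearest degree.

Differences from W1: to W2 (Δx, Δy, Δh) = (-55, 145, +0.75); to W3 = (15, 135, +0.10).
Determinant of the coordinate differences = (-55)·135 − 15·145 = -9600.
∂h/∂x = [(+0.75)·135 − (+0.10)·145] / -9600 = -0.009036
∂h/∂y = [(-55)·(+0.10) − 15·(+0.75)] / -9600 = +0.001745
Flow direction (−∇h) has components (+0.009036 E, -0.001745 N).
Azimuth = atan2(E, N) = atan2(+0.009036, -0.001745) = 100.9° ≈ 101°.

101°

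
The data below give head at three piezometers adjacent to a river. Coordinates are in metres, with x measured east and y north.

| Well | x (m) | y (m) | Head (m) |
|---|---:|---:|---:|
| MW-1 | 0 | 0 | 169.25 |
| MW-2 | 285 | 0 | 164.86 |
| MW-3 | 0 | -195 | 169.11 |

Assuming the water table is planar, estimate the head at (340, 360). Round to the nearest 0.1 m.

164.3 m

∂h/∂x = (164.86 − 169.25) / (285 − 0) = -0.01540
∂h/∂y = (169.11 − 169.25) / (-195 − 0) = +0.0007179
h(340, 360) = 169.25 + (-0.01540)·(340) + (+0.0007179)·(360) = 169.25 -5.237 +0.258 = 164.271 m.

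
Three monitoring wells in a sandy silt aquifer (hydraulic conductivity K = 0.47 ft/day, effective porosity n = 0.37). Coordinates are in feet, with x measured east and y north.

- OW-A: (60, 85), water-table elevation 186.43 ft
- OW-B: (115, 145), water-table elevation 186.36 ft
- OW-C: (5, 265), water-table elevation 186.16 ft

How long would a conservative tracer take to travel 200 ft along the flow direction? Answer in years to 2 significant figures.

300 years

Taking OW-A as reference: OW-B−OW-A = (55, 60, -0.07); OW-C−OW-A = (-55, 180, -0.27).
Solve a·Δx + b·Δy = Δh: det = 55·180 − (-55)·60 = 13200.
∂h/∂x = [(-0.07)·180 − (-0.27)·60] / 13200 = +0.0002727
∂h/∂y = [55·(-0.27) − (-55)·(-0.07)] / 13200 = -0.001417
|∇h| = √(0.0002727² + -0.001417²) = 0.001443
Seepage velocity v = K·i/n = 0.47 × 0.001443 / 0.37 = 0.001833 ft/day.
t = 200 / 0.001833 = 1.091e+05 days = 299 years.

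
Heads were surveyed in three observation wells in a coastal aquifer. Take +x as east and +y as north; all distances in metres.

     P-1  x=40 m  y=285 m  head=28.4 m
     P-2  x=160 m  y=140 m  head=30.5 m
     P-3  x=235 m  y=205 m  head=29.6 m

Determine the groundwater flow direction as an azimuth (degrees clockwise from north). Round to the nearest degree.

359°

Differences from P-1: to P-2 (Δx, Δy, Δh) = (120, -145, +2.1); to P-3 = (195, -80, +1.2).
Solve a·Δx + b·Δy = Δh: det = 120·(-80) − 195·(-145) = 18675.
∂h/∂x = [(+2.1)·(-80) − (+1.2)·(-145)] / 18675 = +0.0003213
∂h/∂y = [120·(+1.2) − 195·(+2.1)] / 18675 = -0.01422
Flow direction (−∇h) has components (-0.0003213 E, +0.01422 N).
Azimuth = atan2(E, N) = atan2(-0.0003213, +0.01422) = 358.7° ≈ 359°.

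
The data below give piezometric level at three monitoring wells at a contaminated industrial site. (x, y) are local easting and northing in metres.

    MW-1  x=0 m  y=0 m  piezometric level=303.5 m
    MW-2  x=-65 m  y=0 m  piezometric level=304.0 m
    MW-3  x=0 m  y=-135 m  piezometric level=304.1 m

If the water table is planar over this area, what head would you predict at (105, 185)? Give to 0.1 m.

301.9 m

∂h/∂x = (304.0 − 303.5) / (-65 − 0) = -0.007692
∂h/∂y = (304.1 − 303.5) / (-135 − 0) = -0.004444
h(105, 185) = 303.5 + (-0.007692)·(105) + (-0.004444)·(185) = 303.5 -0.808 -0.822 = 301.870 m.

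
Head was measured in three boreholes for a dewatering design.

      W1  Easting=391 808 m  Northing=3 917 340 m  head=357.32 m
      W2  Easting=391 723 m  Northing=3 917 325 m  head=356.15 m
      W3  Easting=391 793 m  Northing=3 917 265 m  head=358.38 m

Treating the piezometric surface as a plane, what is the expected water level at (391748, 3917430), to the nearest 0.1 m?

354.7 m

Taking W1 as reference: W2−W1 = (-85, -15, -1.17); W3−W1 = (-15, -75, +1.06).
Determinant of the coordinate differences = (-85)·(-75) − (-15)·(-15) = 6150.
∂h/∂x = [(-1.17)·(-75) − (+1.06)·(-15)] / 6150 = +0.01685
∂h/∂y = [(-85)·(+1.06) − (-15)·(-1.17)] / 6150 = -0.01750
h(391748, 3917430) = 357.32 + (+0.01685)·(-60) + (-0.01750)·(90) = 357.32 -1.011 -1.575 = 354.733 m.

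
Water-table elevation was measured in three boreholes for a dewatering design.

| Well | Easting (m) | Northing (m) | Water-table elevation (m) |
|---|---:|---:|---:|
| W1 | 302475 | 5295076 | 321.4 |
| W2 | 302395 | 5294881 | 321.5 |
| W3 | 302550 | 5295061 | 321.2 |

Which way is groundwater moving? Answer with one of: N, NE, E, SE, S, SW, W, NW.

With h = a·x + b·y + c and W1 as origin, the differences give:
  (-80)·a + (-195)·b = +0.1
  75·a + (-15)·b = -0.2
Eliminate b (×(-15) and ×(-195), subtract): 15825·a = -40.50 → a = ∂h/∂x = -0.002559
Back-substitute: b = ∂h/∂y = +0.0005371.
Flow = −∇h = (+0.002559 east, -0.0005371 north), which points east.

E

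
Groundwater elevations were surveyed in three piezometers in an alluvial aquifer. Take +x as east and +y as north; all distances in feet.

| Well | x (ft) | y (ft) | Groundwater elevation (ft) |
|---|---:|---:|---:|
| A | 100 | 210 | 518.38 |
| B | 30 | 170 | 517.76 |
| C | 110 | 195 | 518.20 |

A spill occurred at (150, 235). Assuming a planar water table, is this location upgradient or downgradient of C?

Differences from A: to B (Δx, Δy, Δh) = (-70, -40, -0.62); to C = (10, -15, -0.18).
Determinant of the coordinate differences = (-70)·(-15) − 10·(-40) = 1450.
∂h/∂x = [(-0.62)·(-15) − (-0.18)·(-40)] / 1450 = +0.001448
∂h/∂y = [(-70)·(-0.18) − 10·(-0.62)] / 1450 = +0.01297
Head at (150, 235) = 518.38 + (+0.001448)·(50) + (+0.01297)·(25) = 518.78 ft.
That is higher than the 518.20 ft at C, so the point is upgradient.

upgradient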